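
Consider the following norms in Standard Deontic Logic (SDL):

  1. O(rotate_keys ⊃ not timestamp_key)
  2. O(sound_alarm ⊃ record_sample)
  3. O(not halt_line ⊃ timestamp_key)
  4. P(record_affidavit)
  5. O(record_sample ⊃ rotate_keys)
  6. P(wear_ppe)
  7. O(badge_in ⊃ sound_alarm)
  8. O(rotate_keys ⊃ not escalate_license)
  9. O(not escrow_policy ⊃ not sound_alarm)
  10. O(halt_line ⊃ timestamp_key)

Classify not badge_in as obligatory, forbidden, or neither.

Obligatory

Premises 3 and 10 are O(not halt_line ⊃ timestamp_key) and O(halt_line ⊃ timestamp_key); every ideal world satisfies not halt_line or halt_line, so in either case timestamp_key holds — hence O(timestamp_key).
Premise 1, O(rotate_keys ⊃ not timestamp_key), contraposes to O(timestamp_key ⊃ not rotate_keys); with O(timestamp_key) we get O(not rotate_keys).
Premise 5, O(record_sample ⊃ rotate_keys), contraposes to O(not rotate_keys ⊃ not record_sample); with O(not rotate_keys) we get O(not record_sample).
The contrapositive of premise 2 (O(sound_alarm ⊃ record_sample)) is O(not record_sample ⊃ not sound_alarm), and O(not record_sample) is already established, so O(not sound_alarm).
Premise 7, O(badge_in ⊃ sound_alarm), contraposes to O(not sound_alarm ⊃ not badge_in); with O(not sound_alarm) we get O(not badge_in).
Premises 4, 6, 8, 9 do not contribute to this derivation.
Hence not badge_in is obligatory.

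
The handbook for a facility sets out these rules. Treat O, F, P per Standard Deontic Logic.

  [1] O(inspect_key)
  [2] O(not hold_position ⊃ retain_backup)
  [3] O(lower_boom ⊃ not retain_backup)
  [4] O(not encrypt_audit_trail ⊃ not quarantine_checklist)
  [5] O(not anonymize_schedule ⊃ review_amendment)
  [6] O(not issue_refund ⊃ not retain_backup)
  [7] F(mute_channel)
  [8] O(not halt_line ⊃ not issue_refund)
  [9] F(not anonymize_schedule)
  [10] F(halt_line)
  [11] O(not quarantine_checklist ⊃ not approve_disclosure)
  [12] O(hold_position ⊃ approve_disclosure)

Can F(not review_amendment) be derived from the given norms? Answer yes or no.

No

Premise 5 is O(not anonymize_schedule ⊃ review_amendment), but O(not anonymize_schedule) is not derivable from the premises, so it does not yield O(review_amendment).
No other premise forces O(review_amendment). An ideal world satisfying every premise can still have not review_amendment true, so F(not review_amendment) is not derivable.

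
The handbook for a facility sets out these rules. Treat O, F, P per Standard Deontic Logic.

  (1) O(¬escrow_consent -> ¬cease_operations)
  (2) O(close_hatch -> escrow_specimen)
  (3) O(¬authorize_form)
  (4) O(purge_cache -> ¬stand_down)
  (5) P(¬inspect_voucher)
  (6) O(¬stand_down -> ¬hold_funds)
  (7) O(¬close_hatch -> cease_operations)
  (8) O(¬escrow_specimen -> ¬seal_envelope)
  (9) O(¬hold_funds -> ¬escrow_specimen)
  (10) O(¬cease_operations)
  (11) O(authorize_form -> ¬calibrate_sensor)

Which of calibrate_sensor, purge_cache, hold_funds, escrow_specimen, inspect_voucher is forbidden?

purge_cache

From premise 10 we have O(¬cease_operations).
Premise 7 is O(¬close_hatch -> cease_operations); contrapositively O(¬cease_operations -> close_hatch). Since O(¬cease_operations) holds, K gives O(close_hatch).
Premise 2 is O(close_hatch -> escrow_specimen); since O(close_hatch), deontic closure gives O(escrow_specimen).
Premise 9 is O(¬hold_funds -> ¬escrow_specimen); contrapositively O(escrow_specimen -> hold_funds). Since O(escrow_specimen) holds, K gives O(hold_funds).
Premise 6 is O(¬stand_down -> ¬hold_funds); contrapositively O(hold_funds -> stand_down). Since O(hold_funds) holds, K gives O(stand_down).
Premise 4 is O(purge_cache -> ¬stand_down); contrapositively O(stand_down -> ¬purge_cache). Since O(stand_down) holds, K gives O(¬purge_cache).
So O(¬purge_cache) holds, i.e. purge_cache is forbidden. None of the other listed options is forbidden under the premises.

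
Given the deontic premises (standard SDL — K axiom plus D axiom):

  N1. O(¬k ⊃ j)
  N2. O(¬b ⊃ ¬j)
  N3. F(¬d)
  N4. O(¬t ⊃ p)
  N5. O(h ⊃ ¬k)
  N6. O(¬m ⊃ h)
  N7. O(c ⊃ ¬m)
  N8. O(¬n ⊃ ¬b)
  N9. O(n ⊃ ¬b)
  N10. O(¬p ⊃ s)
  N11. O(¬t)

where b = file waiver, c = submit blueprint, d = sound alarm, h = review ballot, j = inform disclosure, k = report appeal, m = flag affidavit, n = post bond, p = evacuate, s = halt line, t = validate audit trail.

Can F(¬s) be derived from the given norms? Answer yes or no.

No

Premise 10 is O(¬p ⊃ s), but O(¬p) is not derivable from the premises, so it does not yield O(s).
No other premise forces O(s). An ideal world satisfying every premise can still have ¬s true, so F(¬s) is not derivable.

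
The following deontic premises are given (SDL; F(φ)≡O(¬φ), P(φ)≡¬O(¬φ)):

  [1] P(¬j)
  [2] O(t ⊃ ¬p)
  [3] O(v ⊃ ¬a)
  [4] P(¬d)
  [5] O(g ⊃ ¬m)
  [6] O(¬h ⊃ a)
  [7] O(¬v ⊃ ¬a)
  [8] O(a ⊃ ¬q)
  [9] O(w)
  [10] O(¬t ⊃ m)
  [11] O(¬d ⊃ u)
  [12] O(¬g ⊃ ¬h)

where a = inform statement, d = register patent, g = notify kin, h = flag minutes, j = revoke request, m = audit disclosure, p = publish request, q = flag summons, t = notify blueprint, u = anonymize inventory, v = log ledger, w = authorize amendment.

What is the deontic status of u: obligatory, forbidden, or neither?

Neither

Premise 11 is O(¬d ⊃ u), but O(¬d) is not derivable from the premises (the permission P(¬d) asserts only ¬O(d), not O(¬d)), so it does not yield O(u).
No premise or chain of K-axiom applications forces O(u), and none forces O(¬u). So u is neither obligatory nor forbidden under these norms.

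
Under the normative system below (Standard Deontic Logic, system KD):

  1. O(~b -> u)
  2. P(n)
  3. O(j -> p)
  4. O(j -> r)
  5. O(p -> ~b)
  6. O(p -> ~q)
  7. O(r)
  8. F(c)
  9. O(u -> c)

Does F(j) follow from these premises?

Yes

Premise 8 is F(c), i.e. O(~c).
The contrapositive of premise 9 (O(u -> c)) is O(~c -> ~u), and O(~c) is already established, so O(~u).
The contrapositive of premise 1 (O(~b -> u)) is O(~u -> b), and O(~u) is already established, so O(b).
Premise 5 is O(p -> ~b); contrapositively O(b -> ~p). Since O(b) holds, K gives O(~p).
Premise 3, O(j -> p), contraposes to O(~p -> ~j); with O(~p) we get O(~j).
Premises 2, 4, 6, 7 do not contribute to this derivation.
So O(~j) holds, i.e. F(j). The claim follows.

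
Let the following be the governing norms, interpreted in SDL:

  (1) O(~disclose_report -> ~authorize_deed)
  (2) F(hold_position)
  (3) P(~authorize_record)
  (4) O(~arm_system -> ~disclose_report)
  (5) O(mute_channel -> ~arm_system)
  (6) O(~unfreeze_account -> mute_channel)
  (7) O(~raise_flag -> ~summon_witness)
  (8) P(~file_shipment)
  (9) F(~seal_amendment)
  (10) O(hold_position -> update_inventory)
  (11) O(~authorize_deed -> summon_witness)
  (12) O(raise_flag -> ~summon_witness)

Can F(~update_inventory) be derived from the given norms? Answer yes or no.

No

Premise 10 is O(hold_position -> update_inventory), but O(hold_position) is not derivable from the premises, so it does not yield O(update_inventory).
No other premise forces O(update_inventory). An ideal world satisfying every premise can still have ~update_inventory true, so F(~update_inventory) is not derivable.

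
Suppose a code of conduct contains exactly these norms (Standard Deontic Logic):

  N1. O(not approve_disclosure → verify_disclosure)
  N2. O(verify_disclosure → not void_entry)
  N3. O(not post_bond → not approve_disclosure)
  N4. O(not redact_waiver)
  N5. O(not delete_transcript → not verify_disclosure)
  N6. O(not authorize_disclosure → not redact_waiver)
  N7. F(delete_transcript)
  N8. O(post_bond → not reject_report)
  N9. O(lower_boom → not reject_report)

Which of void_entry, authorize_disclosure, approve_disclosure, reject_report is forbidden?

F(delete_transcript) at premise 7 means O(not delete_transcript).
From O(not delete_transcript) and premise 5, O(not delete_transcript → not verify_disclosure), we obtain O(not verify_disclosure).
Premise 1, O(not approve_disclosure → verify_disclosure), contraposes to O(not verify_disclosure → approve_disclosure); with O(not verify_disclosure) we get O(approve_disclosure).
Premise 3, O(not post_bond → not approve_disclosure), contraposes to O(approve_disclosure → post_bond); with O(approve_disclosure) we get O(post_bond).
From O(post_bond) and premise 8, O(post_bond → not reject_report), we obtain O(not reject_report).
So O(not reject_report) holds, i.e. reject_report is forbidden. None of the other listed options is forbidden under the premises.

reject_report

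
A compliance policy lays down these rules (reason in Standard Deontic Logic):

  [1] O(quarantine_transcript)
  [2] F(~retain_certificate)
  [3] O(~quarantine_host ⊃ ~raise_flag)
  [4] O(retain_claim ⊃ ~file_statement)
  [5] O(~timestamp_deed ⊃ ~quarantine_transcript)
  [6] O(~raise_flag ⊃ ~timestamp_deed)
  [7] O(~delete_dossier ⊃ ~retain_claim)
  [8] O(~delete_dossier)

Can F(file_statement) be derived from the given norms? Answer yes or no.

Premise 4 is O(retain_claim ⊃ ~file_statement), but O(retain_claim) is not derivable from the premises, so it does not yield O(~file_statement).
No other premise forces O(~file_statement). An ideal world satisfying every premise can still have file_statement true, so F(file_statement) is not derivable.

No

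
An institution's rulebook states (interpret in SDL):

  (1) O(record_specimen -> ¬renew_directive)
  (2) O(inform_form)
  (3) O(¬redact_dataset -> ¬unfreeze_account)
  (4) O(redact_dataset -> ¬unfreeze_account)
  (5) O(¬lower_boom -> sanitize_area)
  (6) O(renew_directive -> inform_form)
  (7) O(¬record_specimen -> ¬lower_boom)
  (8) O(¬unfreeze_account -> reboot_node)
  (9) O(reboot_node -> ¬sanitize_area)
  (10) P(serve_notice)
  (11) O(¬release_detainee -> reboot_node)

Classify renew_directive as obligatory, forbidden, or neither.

Forbidden

By case analysis on ¬redact_dataset: premise 3 gives O(¬redact_dataset -> ¬unfreeze_account) and premise 4 gives O(redact_dataset -> ¬unfreeze_account), so O(¬unfreeze_account) either way.
Applying K to premise 8 (O(¬unfreeze_account -> reboot_node)) and O(¬unfreeze_account) yields O(reboot_node).
From O(reboot_node) and premise 9, O(reboot_node -> ¬sanitize_area), we obtain O(¬sanitize_area).
The contrapositive of premise 5 (O(¬lower_boom -> sanitize_area)) is O(¬sanitize_area -> lower_boom), and O(¬sanitize_area) is already established, so O(lower_boom).
Premise 7 is O(¬record_specimen -> ¬lower_boom); contrapositively O(lower_boom -> record_specimen). Since O(lower_boom) holds, K gives O(record_specimen).
With premise 1, O(record_specimen -> ¬renew_directive), the K-axiom yields O(¬renew_directive).
Premises 2, 6, 10, 11 do not contribute to this derivation.
Thus O(¬renew_directive), which is F(renew_directive): renew_directive is forbidden.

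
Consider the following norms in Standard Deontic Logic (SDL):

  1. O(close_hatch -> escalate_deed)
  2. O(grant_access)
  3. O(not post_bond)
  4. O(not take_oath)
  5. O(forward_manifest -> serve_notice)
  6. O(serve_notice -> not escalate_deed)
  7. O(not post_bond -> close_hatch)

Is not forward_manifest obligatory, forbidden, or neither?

Premise 3 states O(not post_bond) outright.
From O(not post_bond) and premise 7, O(not post_bond -> close_hatch), we obtain O(close_hatch).
Premise 1 is O(close_hatch -> escalate_deed); since O(close_hatch), deontic closure gives O(escalate_deed).
Premise 6, O(serve_notice -> not escalate_deed), contraposes to O(escalate_deed -> not serve_notice); with O(escalate_deed) we get O(not serve_notice).
Premise 5, O(forward_manifest -> serve_notice), contraposes to O(not serve_notice -> not forward_manifest); with O(not serve_notice) we get O(not forward_manifest).
Premises 2, 4 do not contribute to this derivation.
Hence not forward_manifest is obligatory.

Obligatory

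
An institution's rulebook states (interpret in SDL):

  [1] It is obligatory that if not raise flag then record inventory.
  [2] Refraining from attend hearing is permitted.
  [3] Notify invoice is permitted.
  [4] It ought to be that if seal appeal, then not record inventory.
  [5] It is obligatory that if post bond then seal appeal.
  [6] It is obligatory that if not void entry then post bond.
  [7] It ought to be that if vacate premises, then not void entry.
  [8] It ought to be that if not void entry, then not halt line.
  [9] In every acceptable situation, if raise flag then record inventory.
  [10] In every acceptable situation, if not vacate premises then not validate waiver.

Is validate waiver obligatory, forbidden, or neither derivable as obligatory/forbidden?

Forbidden

Premises 1 and 9 are O(¬raise_flag → record_inventory) and O(raise_flag → record_inventory); every ideal world satisfies ¬raise_flag or raise_flag, so in either case record_inventory holds — hence O(record_inventory).
Premise 4 is O(seal_appeal → ¬record_inventory); contrapositively O(record_inventory → ¬seal_appeal). Since O(record_inventory) holds, K gives O(¬seal_appeal).
Premise 5 is O(post_bond → seal_appeal); contrapositively O(¬seal_appeal → ¬post_bond). Since O(¬seal_appeal) holds, K gives O(¬post_bond).
Premise 6 is O(¬void_entry → post_bond); contrapositively O(¬post_bond → void_entry). Since O(¬post_bond) holds, K gives O(void_entry).
Premise 7 is O(vacate_premises → ¬void_entry); contrapositively O(void_entry → ¬vacate_premises). Since O(void_entry) holds, K gives O(¬vacate_premises).
Applying K to premise 10 (O(¬vacate_premises → ¬validate_waiver)) and O(¬vacate_premises) yields O(¬validate_waiver).
Premises 2, 3, 8 do not contribute to this derivation.
Thus O(¬validate_waiver), which is F(validate_waiver): validate_waiver is forbidden.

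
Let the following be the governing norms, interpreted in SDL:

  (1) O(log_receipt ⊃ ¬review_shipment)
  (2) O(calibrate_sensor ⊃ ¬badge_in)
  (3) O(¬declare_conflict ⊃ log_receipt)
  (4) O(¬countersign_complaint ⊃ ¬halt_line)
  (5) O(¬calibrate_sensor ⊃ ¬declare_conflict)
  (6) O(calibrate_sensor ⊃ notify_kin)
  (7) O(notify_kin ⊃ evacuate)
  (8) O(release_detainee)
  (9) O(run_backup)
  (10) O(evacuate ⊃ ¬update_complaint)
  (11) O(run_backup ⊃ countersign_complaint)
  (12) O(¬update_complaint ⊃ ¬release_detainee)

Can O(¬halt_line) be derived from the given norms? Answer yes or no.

No

Premise 4 is O(¬countersign_complaint ⊃ ¬halt_line), but O(¬countersign_complaint) is not derivable from the premises, so it does not yield O(¬halt_line).
No other premise forces O(¬halt_line). An ideal world satisfying every premise can still have ¬halt_line false, so O(¬halt_line) is not derivable.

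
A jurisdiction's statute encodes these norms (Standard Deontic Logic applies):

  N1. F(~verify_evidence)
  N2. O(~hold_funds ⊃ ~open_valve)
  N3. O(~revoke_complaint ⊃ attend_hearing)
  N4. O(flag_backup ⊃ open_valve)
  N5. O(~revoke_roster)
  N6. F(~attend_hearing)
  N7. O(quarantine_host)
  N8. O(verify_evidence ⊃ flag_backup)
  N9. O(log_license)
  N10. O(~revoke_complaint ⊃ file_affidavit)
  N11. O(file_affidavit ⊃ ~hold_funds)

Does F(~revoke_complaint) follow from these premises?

Yes

Premise 1 is F(~verify_evidence), i.e. O(verify_evidence).
From O(verify_evidence) and premise 8, O(verify_evidence ⊃ flag_backup), we obtain O(flag_backup).
From O(flag_backup) and premise 4, O(flag_backup ⊃ open_valve), we obtain O(open_valve).
The contrapositive of premise 2 (O(~hold_funds ⊃ ~open_valve)) is O(open_valve ⊃ hold_funds), and O(open_valve) is already established, so O(hold_funds).
Premise 11, O(file_affidavit ⊃ ~hold_funds), contraposes to O(hold_funds ⊃ ~file_affidavit); with O(hold_funds) we get O(~file_affidavit).
Premise 10, O(~revoke_complaint ⊃ file_affidavit), contraposes to O(~file_affidavit ⊃ revoke_complaint); with O(~file_affidavit) we get O(revoke_complaint).
Premises 3, 5, 6, 7, 9 do not contribute to this derivation.
So O(revoke_complaint) holds, i.e. F(~revoke_complaint). The claim follows.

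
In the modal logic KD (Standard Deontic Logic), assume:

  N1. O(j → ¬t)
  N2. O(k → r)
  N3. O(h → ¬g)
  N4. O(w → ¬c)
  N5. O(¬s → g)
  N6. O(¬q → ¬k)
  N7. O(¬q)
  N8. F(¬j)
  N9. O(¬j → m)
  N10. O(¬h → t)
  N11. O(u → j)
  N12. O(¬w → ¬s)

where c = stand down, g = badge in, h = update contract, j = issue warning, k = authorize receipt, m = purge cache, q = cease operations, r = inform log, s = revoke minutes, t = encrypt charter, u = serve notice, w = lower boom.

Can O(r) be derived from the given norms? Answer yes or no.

No

Premise 2 is O(k → r), but O(k) is not derivable from the premises, so it does not yield O(r).
No other premise forces O(r). An ideal world satisfying every premise can still have r false, so O(r) is not derivable.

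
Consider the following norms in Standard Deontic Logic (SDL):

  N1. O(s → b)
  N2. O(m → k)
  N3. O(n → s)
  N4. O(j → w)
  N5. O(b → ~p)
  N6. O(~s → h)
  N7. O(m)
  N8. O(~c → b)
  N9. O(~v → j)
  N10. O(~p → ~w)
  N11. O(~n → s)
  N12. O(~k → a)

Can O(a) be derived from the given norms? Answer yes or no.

Premise 12 is O(~k → a), but O(~k) is not derivable from the premises, so it does not yield O(a).
No other premise forces O(a). An ideal world satisfying every premise can still have a false, so O(a) is not derivable.

No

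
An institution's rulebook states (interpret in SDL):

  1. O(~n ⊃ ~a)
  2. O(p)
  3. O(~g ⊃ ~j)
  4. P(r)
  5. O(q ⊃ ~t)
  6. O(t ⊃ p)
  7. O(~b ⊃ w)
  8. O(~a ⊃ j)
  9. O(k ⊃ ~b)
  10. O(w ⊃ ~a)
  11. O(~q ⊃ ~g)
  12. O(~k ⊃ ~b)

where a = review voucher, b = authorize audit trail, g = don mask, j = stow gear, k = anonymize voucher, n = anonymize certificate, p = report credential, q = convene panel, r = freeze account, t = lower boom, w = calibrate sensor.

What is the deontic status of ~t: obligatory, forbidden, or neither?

Premises 12 and 9 are O(~k ⊃ ~b) and O(k ⊃ ~b); every ideal world satisfies ~k or k, so in either case ~b holds — hence O(~b).
Premise 7 is O(~b ⊃ w); since O(~b), deontic closure gives O(w).
Applying K to premise 10 (O(w ⊃ ~a)) and O(w) yields O(~a).
Applying K to premise 8 (O(~a ⊃ j)) and O(~a) yields O(j).
Premise 3 is O(~g ⊃ ~j); contrapositively O(j ⊃ g). Since O(j) holds, K gives O(g).
Premise 11 is O(~q ⊃ ~g); contrapositively O(g ⊃ q). Since O(g) holds, K gives O(q).
Premise 5 is O(q ⊃ ~t); since O(q), deontic closure gives O(~t).
Premises 1, 2, 4, 6 do not contribute to this derivation.
Hence ~t is obligatory.

Obligatory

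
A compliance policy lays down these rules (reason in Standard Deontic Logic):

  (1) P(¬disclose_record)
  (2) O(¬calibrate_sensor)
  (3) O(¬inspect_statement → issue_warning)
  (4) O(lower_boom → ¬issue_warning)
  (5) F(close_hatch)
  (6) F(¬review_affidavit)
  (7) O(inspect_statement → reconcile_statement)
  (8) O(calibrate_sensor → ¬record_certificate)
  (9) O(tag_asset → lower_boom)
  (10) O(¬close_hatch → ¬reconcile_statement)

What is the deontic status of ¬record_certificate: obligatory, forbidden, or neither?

Neither

Premise 8 is O(calibrate_sensor → ¬record_certificate), but O(calibrate_sensor) is not derivable from the premises, so it does not yield O(¬record_certificate).
No premise or chain of K-axiom applications forces O(¬record_certificate), and none forces O(record_certificate). So ¬record_certificate is neither obligatory nor forbidden under these norms.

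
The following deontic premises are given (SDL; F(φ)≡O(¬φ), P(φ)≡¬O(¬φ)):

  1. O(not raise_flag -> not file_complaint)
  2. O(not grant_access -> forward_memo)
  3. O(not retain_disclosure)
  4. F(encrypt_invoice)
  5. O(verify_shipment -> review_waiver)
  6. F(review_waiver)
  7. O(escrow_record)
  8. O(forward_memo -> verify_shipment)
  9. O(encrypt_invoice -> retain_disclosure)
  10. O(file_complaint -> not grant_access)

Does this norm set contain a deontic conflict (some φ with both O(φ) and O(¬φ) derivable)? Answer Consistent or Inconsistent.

Premise 9 is O(encrypt_invoice -> retain_disclosure), but O(encrypt_invoice) is not derivable from the premises, so it does not yield O(retain_disclosure).
So O(retain_disclosure) is not derivable, and the apparent clash with O(not retain_disclosure) does not arise.
A world satisfying every obligation exists (e.g. encrypt_invoice=false, escrow_record=true, file_complaint=false, forward_memo=false, grant_access=true, raise_flag=false, retain_disclosure=false, review_waiver=false, verify_shipment=false); no atom is both obligatory and forbidden, so the set is consistent.

Consistent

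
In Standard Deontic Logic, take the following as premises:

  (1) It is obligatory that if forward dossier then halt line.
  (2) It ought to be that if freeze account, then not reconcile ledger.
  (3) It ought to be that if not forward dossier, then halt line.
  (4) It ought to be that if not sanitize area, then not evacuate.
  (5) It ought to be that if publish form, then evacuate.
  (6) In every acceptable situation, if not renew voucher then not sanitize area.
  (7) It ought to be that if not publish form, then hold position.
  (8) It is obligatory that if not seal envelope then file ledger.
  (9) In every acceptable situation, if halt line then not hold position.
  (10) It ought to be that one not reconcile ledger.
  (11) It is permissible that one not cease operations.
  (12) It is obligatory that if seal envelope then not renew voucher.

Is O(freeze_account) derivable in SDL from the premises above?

Premise 2 is O(freeze_account → ¬reconcile_ledger); even if O(¬reconcile_ledger) held, inferring O(freeze_account) would be affirming the consequent — invalid.
No other premise forces O(freeze_account). An ideal world satisfying every premise can still have freeze_account false, so O(freeze_account) is not derivable.

No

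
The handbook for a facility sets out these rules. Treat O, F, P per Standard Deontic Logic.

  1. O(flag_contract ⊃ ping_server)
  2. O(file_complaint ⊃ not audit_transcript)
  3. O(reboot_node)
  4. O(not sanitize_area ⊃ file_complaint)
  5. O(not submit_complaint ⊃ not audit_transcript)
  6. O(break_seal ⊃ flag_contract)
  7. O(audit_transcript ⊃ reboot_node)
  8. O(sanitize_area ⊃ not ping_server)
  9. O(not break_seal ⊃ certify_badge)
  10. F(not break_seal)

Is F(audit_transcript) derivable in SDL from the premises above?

Premise 10, F(not break_seal), is equivalent to O(break_seal).
Premise 6 is O(break_seal ⊃ flag_contract); since O(break_seal), deontic closure gives O(flag_contract).
Premise 1 is O(flag_contract ⊃ ping_server); since O(flag_contract), deontic closure gives O(ping_server).
Premise 8 is O(sanitize_area ⊃ not ping_server); contrapositively O(ping_server ⊃ not sanitize_area). Since O(ping_server) holds, K gives O(not sanitize_area).
Premise 4 is O(not sanitize_area ⊃ file_complaint); since O(not sanitize_area), deontic closure gives O(file_complaint).
With premise 2, O(file_complaint ⊃ not audit_transcript), the K-axiom yields O(not audit_transcript).
Premises 3, 5, 7, 9 do not contribute to this derivation.
So O(not audit_transcript) holds, i.e. F(audit_transcript). The claim follows.

Yes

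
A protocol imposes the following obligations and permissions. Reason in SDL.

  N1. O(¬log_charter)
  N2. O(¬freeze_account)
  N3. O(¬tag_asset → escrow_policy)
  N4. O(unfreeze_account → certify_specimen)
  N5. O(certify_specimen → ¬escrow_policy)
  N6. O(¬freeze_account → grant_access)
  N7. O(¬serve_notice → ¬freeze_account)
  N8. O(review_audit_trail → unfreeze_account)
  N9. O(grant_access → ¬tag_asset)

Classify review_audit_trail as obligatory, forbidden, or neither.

Forbidden

Premise 2 gives O(¬freeze_account).
From O(¬freeze_account) and premise 6, O(¬freeze_account → grant_access), we obtain O(grant_access).
With premise 9, O(grant_access → ¬tag_asset), the K-axiom yields O(¬tag_asset).
From O(¬tag_asset) and premise 3, O(¬tag_asset → escrow_policy), we obtain O(escrow_policy).
Premise 5, O(certify_specimen → ¬escrow_policy), contraposes to O(escrow_policy → ¬certify_specimen); with O(escrow_policy) we get O(¬certify_specimen).
Premise 4 is O(unfreeze_account → certify_specimen); contrapositively O(¬certify_specimen → ¬unfreeze_account). Since O(¬certify_specimen) holds, K gives O(¬unfreeze_account).
Premise 8, O(review_audit_trail → unfreeze_account), contraposes to O(¬unfreeze_account → ¬review_audit_trail); with O(¬unfreeze_account) we get O(¬review_audit_trail).
Premises 1, 7 do not contribute to this derivation.
Thus O(¬review_audit_trail), which is F(review_audit_trail): review_audit_trail is forbidden.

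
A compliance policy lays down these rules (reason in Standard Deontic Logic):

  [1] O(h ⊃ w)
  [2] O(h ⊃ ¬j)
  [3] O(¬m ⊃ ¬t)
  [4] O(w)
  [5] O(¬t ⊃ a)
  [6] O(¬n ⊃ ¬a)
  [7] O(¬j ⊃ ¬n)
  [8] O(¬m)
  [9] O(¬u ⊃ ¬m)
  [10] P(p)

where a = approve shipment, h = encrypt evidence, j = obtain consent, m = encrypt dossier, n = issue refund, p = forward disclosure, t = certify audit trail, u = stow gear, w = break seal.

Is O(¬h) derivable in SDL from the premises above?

Premise 8 gives O(¬m).
From O(¬m) and premise 3, O(¬m ⊃ ¬t), we obtain O(¬t).
With premise 5, O(¬t ⊃ a), the K-axiom yields O(a).
Premise 6 is O(¬n ⊃ ¬a); contrapositively O(a ⊃ n). Since O(a) holds, K gives O(n).
The contrapositive of premise 7 (O(¬j ⊃ ¬n)) is O(n ⊃ j), and O(n) is already established, so O(j).
The contrapositive of premise 2 (O(h ⊃ ¬j)) is O(j ⊃ ¬h), and O(j) is already established, so O(¬h).
Premises 1, 4, 9, 10 do not contribute to this derivation.
So O(¬h) follows.

Yes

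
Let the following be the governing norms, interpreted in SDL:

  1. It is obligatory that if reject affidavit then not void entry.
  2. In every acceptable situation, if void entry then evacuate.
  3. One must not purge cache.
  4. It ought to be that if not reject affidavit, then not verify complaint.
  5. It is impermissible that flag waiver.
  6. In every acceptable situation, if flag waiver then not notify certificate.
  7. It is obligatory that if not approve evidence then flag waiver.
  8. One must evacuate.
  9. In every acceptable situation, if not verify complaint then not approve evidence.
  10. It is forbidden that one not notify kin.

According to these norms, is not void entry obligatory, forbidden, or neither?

Premise 5 is F(flag_waiver), i.e. O(¬flag_waiver).
Premise 7 is O(¬approve_evidence → flag_waiver); contrapositively O(¬flag_waiver → approve_evidence). Since O(¬flag_waiver) holds, K gives O(approve_evidence).
Premise 9, O(¬verify_complaint → ¬approve_evidence), contraposes to O(approve_evidence → verify_complaint); with O(approve_evidence) we get O(verify_complaint).
Premise 4 is O(¬reject_affidavit → ¬verify_complaint); contrapositively O(verify_complaint → reject_affidavit). Since O(verify_complaint) holds, K gives O(reject_affidavit).
From O(reject_affidavit) and premise 1, O(reject_affidavit → ¬void_entry), we obtain O(¬void_entry).
Premises 2, 3, 6, 8, 10 do not contribute to this derivation.
Hence ¬void_entry is obligatory.

Obligatory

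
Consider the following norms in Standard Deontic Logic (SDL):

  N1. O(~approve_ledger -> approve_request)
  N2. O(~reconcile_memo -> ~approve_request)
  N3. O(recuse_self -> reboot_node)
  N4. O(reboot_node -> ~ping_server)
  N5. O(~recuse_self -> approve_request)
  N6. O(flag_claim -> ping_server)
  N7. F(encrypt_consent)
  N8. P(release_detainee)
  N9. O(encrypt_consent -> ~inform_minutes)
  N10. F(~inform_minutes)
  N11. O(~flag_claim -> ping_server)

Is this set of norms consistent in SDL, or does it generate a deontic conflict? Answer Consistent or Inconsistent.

Premise 9 is O(encrypt_consent -> ~inform_minutes), but O(encrypt_consent) is not derivable from the premises, so it does not yield O(~inform_minutes).
So O(~inform_minutes) is not derivable, and the apparent clash with O(inform_minutes) does not arise.
A world satisfying every obligation exists (e.g. approve_ledger=false, approve_request=true, encrypt_consent=false, flag_claim=false, inform_minutes=true, ping_server=true, reboot_node=false, reconcile_memo=true, recuse_self=false, release_detainee=false); no atom is both obligatory and forbidden, so the set is consistent.

Consistent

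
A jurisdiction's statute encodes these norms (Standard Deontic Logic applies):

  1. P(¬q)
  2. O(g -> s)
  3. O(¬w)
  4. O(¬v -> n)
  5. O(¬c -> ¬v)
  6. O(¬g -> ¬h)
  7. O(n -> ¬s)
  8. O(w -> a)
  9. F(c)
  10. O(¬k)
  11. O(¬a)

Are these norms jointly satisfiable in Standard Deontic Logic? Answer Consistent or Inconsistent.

Premise 8 is O(w -> a), but O(w) is not derivable from the premises, so it does not yield O(a).
So O(a) is not derivable, and the apparent clash with O(¬a) does not arise.
A world satisfying every obligation exists (e.g. a=false, c=false, g=false, h=false, k=false, n=true, q=false, s=false, v=false, w=false); no atom is both obligatory and forbidden, so the set is consistent.

Consistent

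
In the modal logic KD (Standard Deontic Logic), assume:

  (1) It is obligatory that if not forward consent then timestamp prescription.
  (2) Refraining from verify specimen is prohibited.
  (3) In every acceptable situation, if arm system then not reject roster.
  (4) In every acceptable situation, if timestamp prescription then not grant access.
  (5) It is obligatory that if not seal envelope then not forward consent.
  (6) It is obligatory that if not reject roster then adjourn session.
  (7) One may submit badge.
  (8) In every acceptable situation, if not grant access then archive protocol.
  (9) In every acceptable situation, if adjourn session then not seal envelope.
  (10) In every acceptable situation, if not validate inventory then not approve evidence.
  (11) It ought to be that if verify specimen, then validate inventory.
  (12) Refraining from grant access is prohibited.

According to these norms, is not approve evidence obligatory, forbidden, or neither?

Premise 10 is O(¬validate_inventory → ¬approve_evidence), but O(¬validate_inventory) is not derivable from the premises, so it does not yield O(¬approve_evidence).
No premise or chain of K-axiom applications forces O(¬approve_evidence), and none forces O(approve_evidence). So ¬approve_evidence is neither obligatory nor forbidden under these norms.

Neither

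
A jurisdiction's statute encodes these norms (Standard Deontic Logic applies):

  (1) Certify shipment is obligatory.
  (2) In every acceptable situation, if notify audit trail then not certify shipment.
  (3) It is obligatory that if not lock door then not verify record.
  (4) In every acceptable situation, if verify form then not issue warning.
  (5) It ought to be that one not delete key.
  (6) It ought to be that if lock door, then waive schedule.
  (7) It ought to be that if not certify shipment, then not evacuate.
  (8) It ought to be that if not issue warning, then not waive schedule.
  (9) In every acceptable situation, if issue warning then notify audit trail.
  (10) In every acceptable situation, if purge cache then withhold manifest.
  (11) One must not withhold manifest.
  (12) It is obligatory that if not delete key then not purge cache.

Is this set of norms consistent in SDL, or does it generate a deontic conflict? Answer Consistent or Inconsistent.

Premise 10 is O(purge_cache → withhold_manifest), but O(purge_cache) is not derivable from the premises, so it does not yield O(withhold_manifest).
So O(withhold_manifest) is not derivable, and the apparent clash with O(¬withhold_manifest) does not arise.
A world satisfying every obligation exists (e.g. certify_shipment=true, delete_key=false, evacuate=false, issue_warning=false, lock_door=false, notify_audit_trail=false, purge_cache=false, verify_form=false, verify_record=false, waive_schedule=false, withhold_manifest=false); no atom is both obligatory and forbidden, so the set is consistent.

Consistent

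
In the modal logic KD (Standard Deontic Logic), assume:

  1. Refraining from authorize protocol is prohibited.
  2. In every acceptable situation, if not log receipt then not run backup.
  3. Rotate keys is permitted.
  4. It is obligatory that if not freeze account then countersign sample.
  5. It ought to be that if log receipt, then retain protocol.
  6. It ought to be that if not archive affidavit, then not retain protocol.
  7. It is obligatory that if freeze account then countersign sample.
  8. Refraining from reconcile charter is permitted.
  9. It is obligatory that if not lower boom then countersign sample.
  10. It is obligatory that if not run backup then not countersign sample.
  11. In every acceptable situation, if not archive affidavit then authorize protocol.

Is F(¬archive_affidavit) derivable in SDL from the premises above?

Yes

Premises 7 and 4 are O(freeze_account → countersign_sample) and O(¬freeze_account → countersign_sample); every ideal world satisfies freeze_account or ¬freeze_account, so in either case countersign_sample holds — hence O(countersign_sample).
The contrapositive of premise 10 (O(¬run_backup → ¬countersign_sample)) is O(countersign_sample → run_backup), and O(countersign_sample) is already established, so O(run_backup).
The contrapositive of premise 2 (O(¬log_receipt → ¬run_backup)) is O(run_backup → log_receipt), and O(run_backup) is already established, so O(log_receipt).
With premise 5, O(log_receipt → retain_protocol), the K-axiom yields O(retain_protocol).
Premise 6 is O(¬archive_affidavit → ¬retain_protocol); contrapositively O(retain_protocol → archive_affidavit). Since O(retain_protocol) holds, K gives O(archive_affidavit).
Premises 1, 3, 8, 9, 11 do not contribute to this derivation.
So O(archive_affidavit) holds, i.e. F(¬archive_affidavit). The claim follows.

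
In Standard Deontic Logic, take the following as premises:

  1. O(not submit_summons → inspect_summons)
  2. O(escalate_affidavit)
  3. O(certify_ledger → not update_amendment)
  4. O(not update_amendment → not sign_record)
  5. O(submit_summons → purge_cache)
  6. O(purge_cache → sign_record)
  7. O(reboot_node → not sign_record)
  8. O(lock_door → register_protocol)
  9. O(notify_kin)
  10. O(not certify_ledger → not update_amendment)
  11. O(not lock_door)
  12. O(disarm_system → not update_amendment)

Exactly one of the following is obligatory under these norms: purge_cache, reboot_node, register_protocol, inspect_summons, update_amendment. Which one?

inspect_summons

Premises 10 and 3 are O(not certify_ledger → not update_amendment) and O(certify_ledger → not update_amendment); every ideal world satisfies not certify_ledger or certify_ledger, so in either case not update_amendment holds — hence O(not update_amendment).
With premise 4, O(not update_amendment → not sign_record), the K-axiom yields O(not sign_record).
The contrapositive of premise 6 (O(purge_cache → sign_record)) is O(not sign_record → not purge_cache), and O(not sign_record) is already established, so O(not purge_cache).
Premise 5, O(submit_summons → purge_cache), contraposes to O(not purge_cache → not submit_summons); with O(not purge_cache) we get O(not submit_summons).
With premise 1, O(not submit_summons → inspect_summons), the K-axiom yields O(inspect_summons).
So O(inspect_summons) holds — inspect_summons is obligatory. None of the other listed options is made obligatory by any chain of premises.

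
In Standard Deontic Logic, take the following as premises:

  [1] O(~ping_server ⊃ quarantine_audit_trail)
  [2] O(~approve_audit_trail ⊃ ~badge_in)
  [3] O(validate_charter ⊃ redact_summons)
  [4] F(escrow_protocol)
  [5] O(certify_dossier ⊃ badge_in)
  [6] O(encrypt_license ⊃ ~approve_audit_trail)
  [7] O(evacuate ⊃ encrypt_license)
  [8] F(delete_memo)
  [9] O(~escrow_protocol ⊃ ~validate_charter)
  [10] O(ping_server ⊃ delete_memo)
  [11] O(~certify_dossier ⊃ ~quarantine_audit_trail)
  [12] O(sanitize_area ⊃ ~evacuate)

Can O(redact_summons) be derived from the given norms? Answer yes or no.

Premise 3 is O(validate_charter ⊃ redact_summons), but O(validate_charter) is not derivable from the premises, so it does not yield O(redact_summons).
No other premise forces O(redact_summons). An ideal world satisfying every premise can still have redact_summons false, so O(redact_summons) is not derivable.

No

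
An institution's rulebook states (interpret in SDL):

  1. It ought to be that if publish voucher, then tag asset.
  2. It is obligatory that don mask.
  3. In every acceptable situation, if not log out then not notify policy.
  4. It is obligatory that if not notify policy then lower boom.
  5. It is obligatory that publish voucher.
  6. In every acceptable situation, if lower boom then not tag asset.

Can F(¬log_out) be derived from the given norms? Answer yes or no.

From premise 5 we have O(publish_voucher).
From O(publish_voucher) and premise 1, O(publish_voucher → tag_asset), we obtain O(tag_asset).
The contrapositive of premise 6 (O(lower_boom → ¬tag_asset)) is O(tag_asset → ¬lower_boom), and O(tag_asset) is already established, so O(¬lower_boom).
Premise 4 is O(¬notify_policy → lower_boom); contrapositively O(¬lower_boom → notify_policy). Since O(¬lower_boom) holds, K gives O(notify_policy).
Premise 3, O(¬log_out → ¬notify_policy), contraposes to O(notify_policy → log_out); with O(notify_policy) we get O(log_out).
Premise 2 does not contribute to this derivation.
So O(log_out) holds, i.e. F(¬log_out). The claim follows.

Yes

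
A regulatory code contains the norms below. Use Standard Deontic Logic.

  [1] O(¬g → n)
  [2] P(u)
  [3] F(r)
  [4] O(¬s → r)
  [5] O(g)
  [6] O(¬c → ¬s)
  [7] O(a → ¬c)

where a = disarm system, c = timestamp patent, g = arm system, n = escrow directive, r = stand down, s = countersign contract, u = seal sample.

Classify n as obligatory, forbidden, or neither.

Premise 1 is O(¬g → n), but O(¬g) is not derivable from the premises, so it does not yield O(n).
No premise or chain of K-axiom applications forces O(n), and none forces O(¬n). So n is neither obligatory nor forbidden under these norms.

Neither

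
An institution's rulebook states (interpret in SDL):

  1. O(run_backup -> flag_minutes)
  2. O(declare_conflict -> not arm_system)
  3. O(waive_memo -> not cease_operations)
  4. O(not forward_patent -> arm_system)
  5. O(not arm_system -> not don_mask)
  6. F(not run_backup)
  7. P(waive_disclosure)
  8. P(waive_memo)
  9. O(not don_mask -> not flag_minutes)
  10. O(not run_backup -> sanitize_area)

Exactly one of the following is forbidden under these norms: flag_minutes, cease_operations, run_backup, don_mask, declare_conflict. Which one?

F(not run_backup) at premise 6 means O(run_backup).
From O(run_backup) and premise 1, O(run_backup -> flag_minutes), we obtain O(flag_minutes).
Premise 9 is O(not don_mask -> not flag_minutes); contrapositively O(flag_minutes -> don_mask). Since O(flag_minutes) holds, K gives O(don_mask).
The contrapositive of premise 5 (O(not arm_system -> not don_mask)) is O(don_mask -> arm_system), and O(don_mask) is already established, so O(arm_system).
The contrapositive of premise 2 (O(declare_conflict -> not arm_system)) is O(arm_system -> not declare_conflict), and O(arm_system) is already established, so O(not declare_conflict).
So O(not declare_conflict) holds, i.e. declare_conflict is forbidden. None of the other listed options is forbidden under the premises.

declare_conflict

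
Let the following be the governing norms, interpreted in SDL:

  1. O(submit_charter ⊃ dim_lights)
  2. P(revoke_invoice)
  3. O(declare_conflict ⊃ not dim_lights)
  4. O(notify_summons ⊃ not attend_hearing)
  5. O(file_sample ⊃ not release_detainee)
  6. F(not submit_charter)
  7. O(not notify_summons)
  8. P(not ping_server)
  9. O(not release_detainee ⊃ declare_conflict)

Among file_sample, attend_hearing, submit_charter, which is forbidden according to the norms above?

Premise 6 is F(not submit_charter), i.e. O(submit_charter).
Applying K to premise 1 (O(submit_charter ⊃ dim_lights)) and O(submit_charter) yields O(dim_lights).
Premise 3, O(declare_conflict ⊃ not dim_lights), contraposes to O(dim_lights ⊃ not declare_conflict); with O(dim_lights) we get O(not declare_conflict).
Premise 9 is O(not release_detainee ⊃ declare_conflict); contrapositively O(not declare_conflict ⊃ release_detainee). Since O(not declare_conflict) holds, K gives O(release_detainee).
Premise 5, O(file_sample ⊃ not release_detainee), contraposes to O(release_detainee ⊃ not file_sample); with O(release_detainee) we get O(not file_sample).
So O(not file_sample) holds, i.e. file_sample is forbidden. None of the other listed options is forbidden under the premises.

file_sample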